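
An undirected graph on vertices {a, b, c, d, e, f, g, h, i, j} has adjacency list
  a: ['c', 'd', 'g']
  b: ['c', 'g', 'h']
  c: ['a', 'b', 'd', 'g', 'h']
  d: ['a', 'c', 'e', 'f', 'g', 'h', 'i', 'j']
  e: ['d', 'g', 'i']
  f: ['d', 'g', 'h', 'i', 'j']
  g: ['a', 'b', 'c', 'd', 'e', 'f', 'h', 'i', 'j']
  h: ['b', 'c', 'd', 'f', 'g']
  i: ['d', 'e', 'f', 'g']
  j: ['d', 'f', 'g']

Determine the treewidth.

3

A width-3 tree decomposition is:
Bags: B1 = {c, d, g, h}  B2 = {d, f, g, h}  B3 = {d, f, g, i}  B4 = {a, c, d, g}  B5 = {b, c, g, h}  B6 = {d, e, g, i}  B7 = {d, f, g, j}
Tree: B1–B2, B2–B3, B1–B4, B1–B5, B3–B6, B2–B7
Each bag holds 4 vertices, so the decomposition has width 3, which upper-bounds the treewidth. On the other hand G contains the 4-clique {a, c, d, g}. A clique must lie in a single bag of any decomposition, so no decomposition can have width below 3. Therefore the treewidth is 3.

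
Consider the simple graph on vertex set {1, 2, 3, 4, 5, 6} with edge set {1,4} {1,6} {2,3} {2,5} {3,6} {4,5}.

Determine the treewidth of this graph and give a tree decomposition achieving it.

Every bag has size at most 3, so the width is 3 − 1 = 2 and tw(G) ≤ 2. Since 2–5–4–1–6–3–2 is a cycle in G, G is not acyclic. Forests are exactly the graphs of treewidth ≤ 1, so tw(G) ≥ 2. Therefore the treewidth is 2.

Treewidth 2.
One such decomposition:
Bags: B1 = {2, 4, 5}  B2 = {1, 2, 4}  B3 = {1, 2, 6}  B4 = {2, 3, 6}
Tree: B1–B2, B2–B3, B3–B4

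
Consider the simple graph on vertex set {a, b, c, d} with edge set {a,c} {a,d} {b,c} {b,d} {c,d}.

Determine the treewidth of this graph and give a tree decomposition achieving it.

Every bag has size at most 3, so the width is 3 − 1 = 2 and tw(G) ≤ 2. Conversely, {a, c, d} is a clique of size 3, and the vertices of any clique must share a bag in every tree decomposition; so some bag has ≥ 3 vertices and tw(G) ≥ 2. The upper and lower bounds meet at 2, so that is the treewidth.

Treewidth 2.
One such decomposition:
Bags: B1 = {b, c, d}  B2 = {a, c, d}
Tree: B1–B2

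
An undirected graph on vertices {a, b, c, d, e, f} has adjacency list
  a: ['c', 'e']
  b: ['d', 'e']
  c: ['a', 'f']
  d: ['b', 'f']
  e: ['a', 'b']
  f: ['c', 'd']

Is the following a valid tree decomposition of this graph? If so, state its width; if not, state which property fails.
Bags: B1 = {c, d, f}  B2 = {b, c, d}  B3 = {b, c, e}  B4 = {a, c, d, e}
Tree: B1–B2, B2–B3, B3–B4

A tree decomposition must satisfy three properties: every vertex lies in some bag; for every edge, both endpoints lie together in some bag; and for every vertex, the bags containing it form a connected subtree. Here bags containing vertex d are not connected in the tree, so the decomposition is invalid.

No — bags containing vertex d are not connected in the tree.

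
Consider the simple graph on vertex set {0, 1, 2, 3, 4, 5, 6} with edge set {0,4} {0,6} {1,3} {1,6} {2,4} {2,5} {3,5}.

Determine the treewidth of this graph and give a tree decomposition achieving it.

Each bag holds 3 vertices, so the decomposition has width 2, which upper-bounds the treewidth. The edges 5–2–4–0–6–1–3–5 form a cycle, so G is not a tree and its treewidth is at least 2. Therefore the treewidth is 2.

Treewidth 2.
One optimal decomposition is:
Bags: B1 = {2, 4, 5}  B2 = {0, 4, 5}  B3 = {0, 5, 6}  B4 = {1, 5, 6}  B5 = {1, 3, 5}
Tree: B1–B2, B2–B3, B3–B4, B4–B5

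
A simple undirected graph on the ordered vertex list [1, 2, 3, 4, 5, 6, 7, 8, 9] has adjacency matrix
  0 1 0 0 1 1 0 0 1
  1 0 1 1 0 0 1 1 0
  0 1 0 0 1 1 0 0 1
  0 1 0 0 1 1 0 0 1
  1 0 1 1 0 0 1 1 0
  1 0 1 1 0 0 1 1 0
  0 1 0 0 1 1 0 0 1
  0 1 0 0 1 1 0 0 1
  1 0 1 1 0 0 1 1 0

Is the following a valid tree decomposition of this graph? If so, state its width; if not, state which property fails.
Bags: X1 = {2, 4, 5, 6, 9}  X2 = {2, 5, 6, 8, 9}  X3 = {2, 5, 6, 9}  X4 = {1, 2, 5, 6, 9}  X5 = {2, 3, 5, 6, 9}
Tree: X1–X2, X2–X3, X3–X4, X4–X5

A tree decomposition must satisfy three properties: every vertex lies in some bag; for every edge, both endpoints lie together in some bag; and for every vertex, the bags containing it form a connected subtree. Here vertex 7 appears in no bag, so the decomposition is invalid.

No — vertex 7 appears in no bag.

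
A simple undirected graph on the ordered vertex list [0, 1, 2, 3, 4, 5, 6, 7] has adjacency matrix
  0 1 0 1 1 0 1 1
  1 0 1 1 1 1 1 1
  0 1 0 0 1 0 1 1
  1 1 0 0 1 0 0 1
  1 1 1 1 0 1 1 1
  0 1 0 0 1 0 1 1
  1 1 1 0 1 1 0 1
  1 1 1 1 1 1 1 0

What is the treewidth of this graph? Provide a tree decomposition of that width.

Treewidth 4.
One optimal decomposition is:
Bags: B1 = {1, 4, 5, 6, 7}  B2 = {0, 1, 4, 6, 7}  B3 = {1, 2, 4, 6, 7}  B4 = {0, 1, 3, 4, 7}
Tree: B1–B2, B2–B3, B2–B4

Every bag has size at most 5, so the width is 5 − 1 = 4 and tw(G) ≤ 4. Conversely, {0, 1, 3, 4, 7} is a clique of size 5, and the vertices of any clique must share a bag in every tree decomposition; so some bag has ≥ 5 vertices and tw(G) ≥ 4. Combining the bounds, tw(G) = 4.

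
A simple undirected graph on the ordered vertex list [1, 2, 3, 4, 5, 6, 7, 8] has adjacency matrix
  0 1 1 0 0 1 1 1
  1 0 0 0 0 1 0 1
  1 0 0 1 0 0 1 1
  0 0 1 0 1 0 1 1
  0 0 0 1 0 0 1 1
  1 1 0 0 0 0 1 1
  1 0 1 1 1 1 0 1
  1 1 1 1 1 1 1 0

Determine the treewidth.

3

A width-3 tree decomposition is:
Bags: B1 = {3, 4, 7, 8}  B2 = {1, 3, 7, 8}  B3 = {1, 6, 7, 8}  B4 = {4, 5, 7, 8}  B5 = {1, 2, 6, 8}
Tree: B1–B2, B2–B3, B1–B4, B3–B5
Each bag holds 4 vertices, so the decomposition has width 3, which upper-bounds the treewidth. Conversely, {1, 2, 6, 8} is a clique of size 4, and the vertices of any clique must share a bag in every tree decomposition; so some bag has ≥ 4 vertices and tw(G) ≥ 3. Therefore the treewidth is 3.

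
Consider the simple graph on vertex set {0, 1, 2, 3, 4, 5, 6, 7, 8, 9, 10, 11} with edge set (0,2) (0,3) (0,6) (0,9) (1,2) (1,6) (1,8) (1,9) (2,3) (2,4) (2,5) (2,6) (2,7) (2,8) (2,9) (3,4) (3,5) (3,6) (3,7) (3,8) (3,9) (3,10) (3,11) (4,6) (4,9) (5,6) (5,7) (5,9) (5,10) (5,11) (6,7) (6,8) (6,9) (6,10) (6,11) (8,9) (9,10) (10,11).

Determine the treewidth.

A width-4 tree decomposition is:
Bags: B1 = {2, 3, 6, 8, 9}  B2 = {2, 3, 4, 6, 9}  B3 = {1, 2, 6, 8, 9}  B4 = {2, 3, 5, 6, 9}  B5 = {2, 3, 5, 6, 7}  B6 = {3, 5, 6, 9, 10}  B7 = {3, 5, 6, 10, 11}  B8 = {0, 2, 3, 6, 9}
Tree: B1–B2, B1–B3, B2–B4, B4–B5, B4–B6, B6–B7, B4–B8
Each bag holds 5 vertices, so the decomposition has width 4, which upper-bounds the treewidth. For the lower bound, the 5 vertices {1, 2, 6, 8, 9} are pairwise adjacent, and any tree decomposition puts a clique entirely inside one bag — forcing width ≥ 4. The upper and lower bounds meet at 4, so that is the treewidth.

4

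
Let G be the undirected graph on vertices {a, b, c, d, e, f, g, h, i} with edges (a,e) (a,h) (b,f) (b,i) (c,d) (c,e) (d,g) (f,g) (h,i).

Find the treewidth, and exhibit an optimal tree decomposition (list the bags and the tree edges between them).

Every bag has size at most 3, so the width is 3 − 1 = 2 and tw(G) ≤ 2. For the lower bound, G contains the cycle c–e–a–h–i–b–f–g–d–c, so G is not a forest; only forests have treewidth ≤ 1, hence tw(G) ≥ 2. Combining the bounds, tw(G) = 2.

Treewidth 2.
One optimal decomposition is:
Bags: B1 = {a, c, e}  B2 = {a, c, h}  B3 = {c, h, i}  B4 = {b, c, i}  B5 = {b, c, f}  B6 = {c, f, g}  B7 = {c, d, g}
Tree: B1–B2, B2–B3, B3–B4, B4–B5, B5–B6, B6–B7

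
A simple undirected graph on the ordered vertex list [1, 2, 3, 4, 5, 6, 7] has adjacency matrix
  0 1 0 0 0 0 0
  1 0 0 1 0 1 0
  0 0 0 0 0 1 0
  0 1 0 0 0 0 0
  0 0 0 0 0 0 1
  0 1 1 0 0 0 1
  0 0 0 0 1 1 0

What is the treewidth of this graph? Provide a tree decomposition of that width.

The largest bag has 2 vertices, giving width 1; this decomposition certifies tw(G) ≤ 1. G has an edge, so its treewidth is at least 1. Therefore the treewidth is 1.

Treewidth 1.
Bags: B1 = {6, 7}  B2 = {3, 6}  B3 = {2, 6}  B4 = {1, 2}  B5 = {5, 7}  B6 = {2, 4}
Tree: B1–B2, B1–B3, B3–B4, B1–B5, B3–B6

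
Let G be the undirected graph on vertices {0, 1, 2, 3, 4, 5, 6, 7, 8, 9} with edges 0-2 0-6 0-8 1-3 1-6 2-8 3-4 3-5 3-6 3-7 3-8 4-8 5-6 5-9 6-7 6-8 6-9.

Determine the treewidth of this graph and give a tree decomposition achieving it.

Each bag holds 3 vertices, so the decomposition has width 2, which upper-bounds the treewidth. On the other hand G contains the 3-clique {0, 2, 8}. A clique must lie in a single bag of any decomposition, so no decomposition can have width below 2. The upper and lower bounds meet at 2, so that is the treewidth.

Treewidth 2.
One optimal decomposition is:
Bags: B1 = {0, 6, 8}  B2 = {3, 6, 8}  B3 = {3, 5, 6}  B4 = {3, 4, 8}  B5 = {5, 6, 9}  B6 = {1, 3, 6}  B7 = {0, 2, 8}  B8 = {3, 6, 7}
Tree: B1–B2, B2–B3, B2–B4, B3–B5, B2–B6, B1–B7, B6–B8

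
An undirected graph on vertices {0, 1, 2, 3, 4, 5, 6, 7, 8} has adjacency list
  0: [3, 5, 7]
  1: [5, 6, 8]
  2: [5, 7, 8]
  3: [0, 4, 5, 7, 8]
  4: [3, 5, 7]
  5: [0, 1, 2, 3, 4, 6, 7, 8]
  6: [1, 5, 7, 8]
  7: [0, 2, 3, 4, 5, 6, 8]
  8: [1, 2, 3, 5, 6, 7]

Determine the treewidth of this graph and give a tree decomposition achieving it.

Treewidth 3.
One such decomposition:
Bags: B1 = {5, 6, 7, 8}  B2 = {2, 5, 7, 8}  B3 = {3, 5, 7, 8}  B4 = {0, 3, 5, 7}  B5 = {3, 4, 5, 7}  B6 = {1, 5, 6, 8}
Tree: B1–B2, B2–B3, B3–B4, B4–B5, B1–B6

Each bag holds 4 vertices, so the decomposition has width 3, which upper-bounds the treewidth. On the other hand G contains the 4-clique {1, 5, 6, 8}. A clique must lie in a single bag of any decomposition, so no decomposition can have width below 3. Therefore the treewidth is 3.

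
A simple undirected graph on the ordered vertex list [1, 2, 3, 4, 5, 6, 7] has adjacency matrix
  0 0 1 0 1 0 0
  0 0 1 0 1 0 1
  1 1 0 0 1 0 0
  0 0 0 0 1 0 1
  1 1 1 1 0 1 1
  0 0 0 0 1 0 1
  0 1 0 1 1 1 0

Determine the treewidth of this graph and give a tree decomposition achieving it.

The largest bag has 3 vertices, giving width 2; this decomposition certifies tw(G) ≤ 2. Conversely, {1, 3, 5} is a clique of size 3, and the vertices of any clique must share a bag in every tree decomposition; so some bag has ≥ 3 vertices and tw(G) ≥ 2. Hence tw(G) = 2 exactly.

Treewidth 2.
One optimal decomposition is:
Bags: B1 = {2, 5, 7}  B2 = {2, 3, 5}  B3 = {5, 6, 7}  B4 = {4, 5, 7}  B5 = {1, 3, 5}
Tree: B1–B2, B1–B3, B3–B4, B2–B5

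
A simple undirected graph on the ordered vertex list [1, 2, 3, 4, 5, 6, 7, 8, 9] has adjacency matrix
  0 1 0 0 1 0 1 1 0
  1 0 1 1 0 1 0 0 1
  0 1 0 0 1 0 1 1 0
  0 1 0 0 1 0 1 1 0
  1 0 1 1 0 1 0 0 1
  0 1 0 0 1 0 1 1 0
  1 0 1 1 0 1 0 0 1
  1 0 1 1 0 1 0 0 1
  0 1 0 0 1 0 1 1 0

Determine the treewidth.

A width-4 tree decomposition is:
Bags: B1 = {2, 5, 7, 8, 9}  B2 = {2, 5, 6, 7, 8}  B3 = {2, 4, 5, 7, 8}  B4 = {2, 3, 5, 7, 8}  B5 = {1, 2, 5, 7, 8}
Tree: B1–B2, B2–B3, B3–B4, B4–B5
The largest bag has 5 vertices, giving width 4; this decomposition certifies tw(G) ≤ 4. For the lower bound: the 5 vertex sets {8,9}, {2,6}, {4,5}, {7}, {3} are disjoint, each induces a connected subgraph, and every pair is joined by at least one edge of G. Contracting each set to a single vertex therefore yields K_{5} as a minor, and since treewidth is minor-monotone, tw(G) ≥ tw(K_{5}) = 4. The upper and lower bounds meet at 4, so that is the treewidth.

4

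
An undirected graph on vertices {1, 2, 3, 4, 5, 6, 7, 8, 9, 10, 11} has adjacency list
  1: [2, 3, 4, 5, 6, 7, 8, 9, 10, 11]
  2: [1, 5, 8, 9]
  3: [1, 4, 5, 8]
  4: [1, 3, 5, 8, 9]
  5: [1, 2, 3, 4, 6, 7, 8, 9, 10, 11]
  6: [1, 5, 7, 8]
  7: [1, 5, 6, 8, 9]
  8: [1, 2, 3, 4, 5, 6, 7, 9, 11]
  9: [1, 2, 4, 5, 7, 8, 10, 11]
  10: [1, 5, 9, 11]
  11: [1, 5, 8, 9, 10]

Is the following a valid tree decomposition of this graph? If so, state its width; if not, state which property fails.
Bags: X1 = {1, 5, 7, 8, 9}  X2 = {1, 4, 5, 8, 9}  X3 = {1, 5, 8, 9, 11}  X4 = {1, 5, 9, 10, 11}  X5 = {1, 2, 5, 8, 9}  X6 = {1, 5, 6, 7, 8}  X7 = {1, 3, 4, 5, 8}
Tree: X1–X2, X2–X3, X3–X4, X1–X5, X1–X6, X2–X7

Vertex coverage: the bags together contain {1, 2, 3, 4, 5, 6, 7, 8, 9, 10, 11}, the full vertex set. Edge coverage: each edge of G has both endpoints in at least one bag. Running intersection: for every vertex, the bags containing it form a connected subtree. All three properties hold, so this is a valid tree decomposition of width max|bag| − 1 = 4, and hence tw(G) ≤ 4.

Yes; width 4.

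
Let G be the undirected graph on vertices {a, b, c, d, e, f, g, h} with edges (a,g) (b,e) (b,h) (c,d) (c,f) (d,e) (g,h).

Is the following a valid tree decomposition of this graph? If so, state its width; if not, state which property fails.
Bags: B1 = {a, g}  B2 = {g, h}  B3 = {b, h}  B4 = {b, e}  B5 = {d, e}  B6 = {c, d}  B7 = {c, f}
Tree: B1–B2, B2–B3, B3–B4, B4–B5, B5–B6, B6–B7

Checking the three conditions: (i) the bags cover all of {a, b, c, d, e, f, g, h}; (ii) for each edge, some bag contains both endpoints; (iii) the bags containing any fixed vertex form a subtree. All hold, so the decomposition is valid with width 2 − 1 = 1.

Yes; width 1.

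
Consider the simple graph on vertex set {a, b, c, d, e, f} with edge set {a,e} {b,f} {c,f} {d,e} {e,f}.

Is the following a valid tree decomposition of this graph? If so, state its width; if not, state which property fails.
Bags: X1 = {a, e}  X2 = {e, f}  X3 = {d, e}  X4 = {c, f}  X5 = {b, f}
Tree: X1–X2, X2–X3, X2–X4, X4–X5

Yes; width 1.

Every vertex of G appears in some bag (union = {a, b, c, d, e, f}); every edge is covered by a bag; and for each vertex v the set of bags containing v is connected in the bag tree. The decomposition is therefore valid. The largest bag has 2 vertices, so the width is 1.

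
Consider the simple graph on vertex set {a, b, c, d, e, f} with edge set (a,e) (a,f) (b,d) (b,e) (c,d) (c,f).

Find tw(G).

2

A width-2 tree decomposition is:
Bags: B1 = {a, c, f}  B2 = {a, c, d}  B3 = {a, b, d}  B4 = {a, b, e}
Tree: B1–B2, B2–B3, B3–B4
Every bag has size at most 3, so the width is 3 − 1 = 2 and tw(G) ≤ 2. The edges a–f–c–d–b–e–a form a cycle, so G is not a tree and its treewidth is at least 2. The upper and lower bounds meet at 2, so that is the treewidth.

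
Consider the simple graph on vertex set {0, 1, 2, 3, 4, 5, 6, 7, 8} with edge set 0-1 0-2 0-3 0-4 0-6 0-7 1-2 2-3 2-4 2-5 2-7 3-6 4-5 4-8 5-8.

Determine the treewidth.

A width-2 tree decomposition is:
Bags: B1 = {0, 2, 3}  B2 = {0, 2, 4}  B3 = {0, 3, 6}  B4 = {0, 1, 2}  B5 = {2, 4, 5}  B6 = {4, 5, 8}  B7 = {0, 2, 7}
Tree: B1–B2, B1–B3, B2–B4, B2–B5, B5–B6, B4–B7
Every bag has size at most 3, so the width is 3 − 1 = 2 and tw(G) ≤ 2. Conversely, {0, 1, 2} is a clique of size 3, and the vertices of any clique must share a bag in every tree decomposition; so some bag has ≥ 3 vertices and tw(G) ≥ 2. Therefore the treewidth is 2.

2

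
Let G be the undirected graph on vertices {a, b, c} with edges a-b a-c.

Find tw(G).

1

A width-1 tree decomposition is:
Bags: B1 = {a, b}  B2 = {a, c}
Tree: B1–B2
Each bag holds 2 vertices, so the decomposition has width 1, which upper-bounds the treewidth. G has an edge, so its treewidth is at least 1. Combining the bounds, tw(G) = 1.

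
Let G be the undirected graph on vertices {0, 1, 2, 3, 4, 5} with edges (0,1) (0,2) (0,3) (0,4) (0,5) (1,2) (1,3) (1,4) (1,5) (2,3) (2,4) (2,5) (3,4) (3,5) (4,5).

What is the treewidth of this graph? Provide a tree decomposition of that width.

Treewidth 5.
Bags: B1 = {0, 1, 2, 3, 4, 5}
Tree: (single bag)

With just one bag of size 6, the width is 6 − 1 = 5, so tw(G) ≤ 5. Conversely, {0, 1, 2, 3, 4, 5} is a clique of size 6, and the vertices of any clique must share a bag in every tree decomposition; so some bag has ≥ 6 vertices and tw(G) ≥ 5. The upper and lower bounds meet at 5, so that is the treewidth.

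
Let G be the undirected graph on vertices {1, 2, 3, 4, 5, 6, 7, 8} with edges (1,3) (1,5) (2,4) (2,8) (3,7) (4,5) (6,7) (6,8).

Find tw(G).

A width-2 tree decomposition is:
Bags: B1 = {2, 6, 8}  B2 = {2, 4, 6}  B3 = {4, 5, 6}  B4 = {1, 5, 6}  B5 = {1, 3, 6}  B6 = {3, 6, 7}
Tree: B1–B2, B2–B3, B3–B4, B4–B5, B5–B6
The largest bag has 3 vertices, giving width 2; this decomposition certifies tw(G) ≤ 2. For the lower bound, G contains the cycle 6–8–2–4–5–1–3–7–6, so G is not a forest; only forests have treewidth ≤ 1, hence tw(G) ≥ 2. The upper and lower bounds meet at 2, so that is the treewidth.

2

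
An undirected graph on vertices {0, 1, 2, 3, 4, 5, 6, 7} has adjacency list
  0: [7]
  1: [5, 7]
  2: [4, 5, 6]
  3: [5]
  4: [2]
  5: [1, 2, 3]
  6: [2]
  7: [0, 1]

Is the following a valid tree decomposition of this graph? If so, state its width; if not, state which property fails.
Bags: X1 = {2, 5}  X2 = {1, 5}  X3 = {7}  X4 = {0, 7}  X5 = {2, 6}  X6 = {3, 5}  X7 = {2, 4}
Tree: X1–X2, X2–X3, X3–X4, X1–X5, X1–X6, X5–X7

No — edge (1,7) lies in no bag.

A tree decomposition must satisfy three properties: every vertex lies in some bag; for every edge, both endpoints lie together in some bag; and for every vertex, the bags containing it form a connected subtree. Here edge (1,7) lies in no bag, so the decomposition is invalid.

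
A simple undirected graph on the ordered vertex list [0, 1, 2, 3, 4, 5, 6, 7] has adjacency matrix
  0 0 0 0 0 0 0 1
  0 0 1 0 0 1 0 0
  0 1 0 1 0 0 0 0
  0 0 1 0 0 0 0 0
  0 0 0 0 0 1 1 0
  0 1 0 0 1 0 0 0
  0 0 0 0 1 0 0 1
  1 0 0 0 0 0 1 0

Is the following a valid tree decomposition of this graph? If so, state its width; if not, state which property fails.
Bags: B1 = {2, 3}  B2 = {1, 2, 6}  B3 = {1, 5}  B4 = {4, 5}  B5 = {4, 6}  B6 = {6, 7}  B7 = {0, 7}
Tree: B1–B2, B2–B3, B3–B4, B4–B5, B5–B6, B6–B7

A tree decomposition must satisfy three properties: every vertex lies in some bag; for every edge, both endpoints lie together in some bag; and for every vertex, the bags containing it form a connected subtree. Here bags containing vertex 6 are not connected in the tree, so the decomposition is invalid.

No — bags containing vertex 6 are not connected in the tree.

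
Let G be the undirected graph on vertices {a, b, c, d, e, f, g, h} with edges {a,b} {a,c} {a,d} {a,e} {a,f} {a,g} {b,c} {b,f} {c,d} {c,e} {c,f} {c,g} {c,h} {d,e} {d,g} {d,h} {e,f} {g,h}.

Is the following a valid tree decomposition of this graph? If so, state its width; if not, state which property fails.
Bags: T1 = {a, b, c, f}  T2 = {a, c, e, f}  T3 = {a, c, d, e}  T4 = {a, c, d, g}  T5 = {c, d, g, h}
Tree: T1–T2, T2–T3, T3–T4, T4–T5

Yes; width 3.

Every vertex of G appears in some bag (union = {a, b, c, d, e, f, g, h}); every edge is covered by a bag; and for each vertex v the set of bags containing v is connected in the bag tree. The decomposition is therefore valid. The largest bag has 4 vertices, so the width is 3.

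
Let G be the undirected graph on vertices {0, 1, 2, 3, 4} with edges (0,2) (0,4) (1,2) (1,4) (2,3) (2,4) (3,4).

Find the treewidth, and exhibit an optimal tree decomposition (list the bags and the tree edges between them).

Each bag holds 3 vertices, so the decomposition has width 2, which upper-bounds the treewidth. On the other hand G contains the 3-clique {0, 2, 4}. A clique must lie in a single bag of any decomposition, so no decomposition can have width below 2. The upper and lower bounds meet at 2, so that is the treewidth.

Treewidth 2.
Bags: B1 = {2, 3, 4}  B2 = {0, 2, 4}  B3 = {1, 2, 4}
Tree: B1–B2, B1–B3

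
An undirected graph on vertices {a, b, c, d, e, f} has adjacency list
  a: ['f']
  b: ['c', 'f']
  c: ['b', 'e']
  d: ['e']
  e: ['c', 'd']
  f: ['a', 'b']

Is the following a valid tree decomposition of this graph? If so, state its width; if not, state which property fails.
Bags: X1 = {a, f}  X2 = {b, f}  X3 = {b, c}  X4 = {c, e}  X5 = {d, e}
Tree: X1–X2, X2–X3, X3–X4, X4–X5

Vertex coverage: the bags together contain {a, b, c, d, e, f}, the full vertex set. Edge coverage: each edge of G has both endpoints in at least one bag. Running intersection: for every vertex, the bags containing it form a connected subtree. All three properties hold, so this is a valid tree decomposition of width max|bag| − 1 = 1, and hence tw(G) ≤ 1.

Yes; width 1.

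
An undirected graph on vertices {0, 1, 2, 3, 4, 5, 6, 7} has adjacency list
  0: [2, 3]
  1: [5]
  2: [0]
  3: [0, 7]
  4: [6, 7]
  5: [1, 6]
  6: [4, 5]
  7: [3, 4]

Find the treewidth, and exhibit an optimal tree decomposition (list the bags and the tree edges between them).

Treewidth 1.
One such decomposition:
Bags: B1 = {0, 2}  B2 = {0, 3}  B3 = {3, 7}  B4 = {4, 7}  B5 = {4, 6}  B6 = {5, 6}  B7 = {1, 5}
Tree: B1–B2, B2–B3, B3–B4, B4–B5, B5–B6, B6–B7

Every bag has size at most 2, so the width is 2 − 1 = 1 and tw(G) ≤ 1. Any graph with an edge has treewidth ≥ 1, and G has the edge 2–0. Combining the bounds, tw(G) = 1.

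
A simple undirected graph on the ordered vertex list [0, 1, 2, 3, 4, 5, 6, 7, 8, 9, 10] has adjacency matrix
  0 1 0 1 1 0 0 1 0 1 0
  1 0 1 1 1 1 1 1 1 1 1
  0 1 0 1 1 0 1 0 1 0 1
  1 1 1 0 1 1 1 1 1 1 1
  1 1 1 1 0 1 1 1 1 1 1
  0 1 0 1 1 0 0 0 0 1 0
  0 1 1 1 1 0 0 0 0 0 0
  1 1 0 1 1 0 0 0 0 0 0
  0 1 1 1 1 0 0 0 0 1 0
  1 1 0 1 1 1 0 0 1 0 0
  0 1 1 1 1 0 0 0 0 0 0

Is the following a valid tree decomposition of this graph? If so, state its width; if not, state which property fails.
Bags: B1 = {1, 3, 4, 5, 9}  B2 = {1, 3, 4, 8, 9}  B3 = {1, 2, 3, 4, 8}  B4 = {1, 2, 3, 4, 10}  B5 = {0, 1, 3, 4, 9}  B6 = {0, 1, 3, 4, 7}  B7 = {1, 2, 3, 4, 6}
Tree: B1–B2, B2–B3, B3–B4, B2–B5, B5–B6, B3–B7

Vertex coverage: the bags together contain {0, 1, 2, 3, 4, 5, 6, 7, 8, 9, 10}, the full vertex set. Edge coverage: each edge of G has both endpoints in at least one bag. Running intersection: for every vertex, the bags containing it form a connected subtree. All three properties hold, so this is a valid tree decomposition of width max|bag| − 1 = 4, and hence tw(G) ≤ 4.

Yes; width 4.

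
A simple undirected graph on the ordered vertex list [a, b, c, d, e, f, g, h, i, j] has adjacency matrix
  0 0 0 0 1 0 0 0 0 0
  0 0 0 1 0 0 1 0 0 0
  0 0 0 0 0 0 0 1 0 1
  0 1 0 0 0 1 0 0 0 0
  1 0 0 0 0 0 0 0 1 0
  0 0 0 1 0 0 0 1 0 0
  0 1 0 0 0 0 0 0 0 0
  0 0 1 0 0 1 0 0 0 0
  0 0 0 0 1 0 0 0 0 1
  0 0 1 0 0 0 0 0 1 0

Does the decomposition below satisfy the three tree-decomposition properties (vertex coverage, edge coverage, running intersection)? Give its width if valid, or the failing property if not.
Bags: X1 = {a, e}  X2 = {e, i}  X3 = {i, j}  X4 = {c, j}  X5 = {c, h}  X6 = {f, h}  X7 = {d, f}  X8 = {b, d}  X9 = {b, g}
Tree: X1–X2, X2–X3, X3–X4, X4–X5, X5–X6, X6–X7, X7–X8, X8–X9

Checking the three conditions: (i) the bags cover all of {a, b, c, d, e, f, g, h, i, j}; (ii) for each edge, some bag contains both endpoints; (iii) the bags containing any fixed vertex form a subtree. All hold, so the decomposition is valid with width 2 − 1 = 1.

Yes; width 1.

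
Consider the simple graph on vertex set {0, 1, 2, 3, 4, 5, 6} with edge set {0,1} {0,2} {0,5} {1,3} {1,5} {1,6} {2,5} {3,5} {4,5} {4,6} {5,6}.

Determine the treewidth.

A width-2 tree decomposition is:
Bags: B1 = {0, 1, 5}  B2 = {1, 3, 5}  B3 = {1, 5, 6}  B4 = {4, 5, 6}  B5 = {0, 2, 5}
Tree: B1–B2, B2–B3, B3–B4, B1–B5
Each bag holds 3 vertices, so the decomposition has width 2, which upper-bounds the treewidth. On the other hand G contains the 3-clique {0, 1, 5}. A clique must lie in a single bag of any decomposition, so no decomposition can have width below 2. Therefore the treewidth is 2.

2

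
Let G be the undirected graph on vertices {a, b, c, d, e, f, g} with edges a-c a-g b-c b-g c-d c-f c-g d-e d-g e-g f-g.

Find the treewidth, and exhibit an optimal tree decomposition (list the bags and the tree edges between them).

Treewidth 2.
One optimal decomposition is:
Bags: B1 = {b, c, g}  B2 = {c, d, g}  B3 = {a, c, g}  B4 = {d, e, g}  B5 = {c, f, g}
Tree: B1–B2, B2–B3, B2–B4, B1–B5

Every bag has size at most 3, so the width is 3 − 1 = 2 and tw(G) ≤ 2. On the other hand G contains the 3-clique {d, e, g}. A clique must lie in a single bag of any decomposition, so no decomposition can have width below 2. The upper and lower bounds meet at 2, so that is the treewidth.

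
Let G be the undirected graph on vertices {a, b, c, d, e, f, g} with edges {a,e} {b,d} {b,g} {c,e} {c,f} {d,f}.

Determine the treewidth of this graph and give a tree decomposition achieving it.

Treewidth 1.
One optimal decomposition is:
Bags: B1 = {b, g}  B2 = {b, d}  B3 = {d, f}  B4 = {c, f}  B5 = {c, e}  B6 = {a, e}
Tree: B1–B2, B2–B3, B3–B4, B4–B5, B5–B6

The largest bag has 2 vertices, giving width 1; this decomposition certifies tw(G) ≤ 1. G has an edge, so its treewidth is at least 1. The upper and lower bounds meet at 1, so that is the treewidth.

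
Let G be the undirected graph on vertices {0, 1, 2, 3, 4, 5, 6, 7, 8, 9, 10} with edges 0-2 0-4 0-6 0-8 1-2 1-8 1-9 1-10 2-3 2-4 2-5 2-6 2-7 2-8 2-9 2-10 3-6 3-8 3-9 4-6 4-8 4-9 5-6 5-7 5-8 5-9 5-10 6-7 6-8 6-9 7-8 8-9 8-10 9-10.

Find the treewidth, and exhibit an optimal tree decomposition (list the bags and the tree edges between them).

Treewidth 4.
One such decomposition:
Bags: B1 = {2, 5, 6, 7, 8}  B2 = {2, 5, 6, 8, 9}  B3 = {2, 5, 8, 9, 10}  B4 = {2, 4, 6, 8, 9}  B5 = {1, 2, 8, 9, 10}  B6 = {0, 2, 4, 6, 8}  B7 = {2, 3, 6, 8, 9}
Tree: B1–B2, B2–B3, B2–B4, B3–B5, B4–B6, B4–B7

Every bag has size at most 5, so the width is 5 − 1 = 4 and tw(G) ≤ 4. On the other hand G contains the 5-clique {1, 2, 8, 9, 10}. A clique must lie in a single bag of any decomposition, so no decomposition can have width below 4. Combining the bounds, tw(G) = 4.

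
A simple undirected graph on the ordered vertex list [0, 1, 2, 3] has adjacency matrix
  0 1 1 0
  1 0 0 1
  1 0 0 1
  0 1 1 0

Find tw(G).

A width-2 tree decomposition is:
Bags: B1 = {1, 2, 3}  B2 = {0, 1, 2}
Tree: B1–B2
The largest bag has 3 vertices, giving width 2; this decomposition certifies tw(G) ≤ 2. For the lower bound, G contains the cycle 2–3–1–0–2, so G is not a forest; only forests have treewidth ≤ 1, hence tw(G) ≥ 2. Hence tw(G) = 2 exactly.

2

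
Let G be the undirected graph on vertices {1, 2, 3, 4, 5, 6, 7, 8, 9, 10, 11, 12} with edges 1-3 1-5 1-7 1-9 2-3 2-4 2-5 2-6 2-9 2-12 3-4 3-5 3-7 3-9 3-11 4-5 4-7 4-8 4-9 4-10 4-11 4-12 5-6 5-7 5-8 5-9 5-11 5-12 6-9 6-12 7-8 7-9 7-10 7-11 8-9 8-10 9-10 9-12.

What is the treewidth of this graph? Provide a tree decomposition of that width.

Each bag holds 5 vertices, so the decomposition has width 4, which upper-bounds the treewidth. For the lower bound, the 5 vertices {4, 7, 8, 9, 10} are pairwise adjacent, and any tree decomposition puts a clique entirely inside one bag — forcing width ≥ 4. Therefore the treewidth is 4.

Treewidth 4.
Bags: B1 = {3, 4, 5, 7, 9}  B2 = {3, 4, 5, 7, 11}  B3 = {2, 3, 4, 5, 9}  B4 = {4, 5, 7, 8, 9}  B5 = {2, 4, 5, 9, 12}  B6 = {1, 3, 5, 7, 9}  B7 = {4, 7, 8, 9, 10}  B8 = {2, 5, 6, 9, 12}
Tree: B1–B2, B1–B3, B1–B4, B3–B5, B1–B6, B4–B7, B5–B8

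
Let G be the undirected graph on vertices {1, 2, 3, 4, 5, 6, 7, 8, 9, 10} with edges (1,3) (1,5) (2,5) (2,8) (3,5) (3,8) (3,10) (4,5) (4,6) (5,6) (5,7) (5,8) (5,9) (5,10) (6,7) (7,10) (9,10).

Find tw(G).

2

A width-2 tree decomposition is:
Bags: B1 = {3, 5, 8}  B2 = {1, 3, 5}  B3 = {3, 5, 10}  B4 = {5, 7, 10}  B5 = {5, 6, 7}  B6 = {5, 9, 10}  B7 = {4, 5, 6}  B8 = {2, 5, 8}
Tree: B1–B2, B2–B3, B3–B4, B4–B5, B4–B6, B5–B7, B1–B8
Every bag has size at most 3, so the width is 3 − 1 = 2 and tw(G) ≤ 2. On the other hand G contains the 3-clique {2, 5, 8}. A clique must lie in a single bag of any decomposition, so no decomposition can have width below 2. Hence tw(G) = 2 exactly.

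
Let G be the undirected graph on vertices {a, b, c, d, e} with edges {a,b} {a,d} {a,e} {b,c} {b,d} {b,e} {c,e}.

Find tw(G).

2

A width-2 tree decomposition is:
Bags: B1 = {a, b, e}  B2 = {a, b, d}  B3 = {b, c, e}
Tree: B1–B2, B1–B3
The largest bag has 3 vertices, giving width 2; this decomposition certifies tw(G) ≤ 2. Conversely, {a, b, d} is a clique of size 3, and the vertices of any clique must share a bag in every tree decomposition; so some bag has ≥ 3 vertices and tw(G) ≥ 2. Combining the bounds, tw(G) = 2.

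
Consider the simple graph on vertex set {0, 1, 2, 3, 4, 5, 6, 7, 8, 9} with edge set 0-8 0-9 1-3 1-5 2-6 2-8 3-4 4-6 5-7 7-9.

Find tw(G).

A width-2 tree decomposition is:
Bags: B1 = {1, 3, 5}  B2 = {3, 4, 5}  B3 = {4, 5, 6}  B4 = {2, 5, 6}  B5 = {2, 5, 8}  B6 = {0, 5, 8}  B7 = {0, 5, 9}  B8 = {5, 7, 9}
Tree: B1–B2, B2–B3, B3–B4, B4–B5, B5–B6, B6–B7, B7–B8
Every bag has size at most 3, so the width is 3 − 1 = 2 and tw(G) ≤ 2. For the lower bound, G contains the cycle 5–1–3–4–6–2–8–0–9–7–5, so G is not a forest; only forests have treewidth ≤ 1, hence tw(G) ≥ 2. Therefore the treewidth is 2.

2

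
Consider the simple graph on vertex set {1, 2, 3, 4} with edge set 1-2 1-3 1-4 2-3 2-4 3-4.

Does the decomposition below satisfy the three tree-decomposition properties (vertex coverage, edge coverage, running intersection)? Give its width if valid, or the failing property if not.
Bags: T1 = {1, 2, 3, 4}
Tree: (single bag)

Checking the three conditions: (i) the bags cover all of {1, 2, 3, 4}; (ii) for each edge, some bag contains both endpoints; (iii) the bags containing any fixed vertex form a subtree. All hold, so the decomposition is valid with width 4 − 1 = 3.

Yes; width 3.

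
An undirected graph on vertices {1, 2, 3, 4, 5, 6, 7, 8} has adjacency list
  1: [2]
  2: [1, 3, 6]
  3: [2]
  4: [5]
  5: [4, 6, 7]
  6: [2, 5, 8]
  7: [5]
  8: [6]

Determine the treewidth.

1

A width-1 tree decomposition is:
Bags: B1 = {2, 6}  B2 = {5, 6}  B3 = {6, 8}  B4 = {1, 2}  B5 = {4, 5}  B6 = {5, 7}  B7 = {2, 3}
Tree: B1–B2, B1–B3, B1–B4, B2–B5, B2–B6, B4–B7
The largest bag has 2 vertices, giving width 1; this decomposition certifies tw(G) ≤ 1. G has an edge, so its treewidth is at least 1. Hence tw(G) = 1 exactly.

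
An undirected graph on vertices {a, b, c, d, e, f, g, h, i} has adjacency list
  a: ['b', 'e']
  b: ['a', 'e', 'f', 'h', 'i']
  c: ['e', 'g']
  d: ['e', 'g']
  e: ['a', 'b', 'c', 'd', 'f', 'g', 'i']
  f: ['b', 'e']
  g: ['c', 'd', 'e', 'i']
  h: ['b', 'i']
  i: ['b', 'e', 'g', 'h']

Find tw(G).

2

A width-2 tree decomposition is:
Bags: B1 = {a, b, e}  B2 = {b, e, i}  B3 = {e, g, i}  B4 = {b, e, f}  B5 = {b, h, i}  B6 = {c, e, g}  B7 = {d, e, g}
Tree: B1–B2, B2–B3, B2–B4, B2–B5, B3–B6, B6–B7
The largest bag has 3 vertices, giving width 2; this decomposition certifies tw(G) ≤ 2. On the other hand G contains the 3-clique {d, e, g}. A clique must lie in a single bag of any decomposition, so no decomposition can have width below 2. Hence tw(G) = 2 exactly.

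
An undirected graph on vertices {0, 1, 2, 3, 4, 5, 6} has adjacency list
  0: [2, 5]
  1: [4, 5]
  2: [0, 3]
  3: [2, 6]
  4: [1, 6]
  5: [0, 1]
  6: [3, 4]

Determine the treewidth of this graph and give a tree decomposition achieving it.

Treewidth 2.
One such decomposition:
Bags: B1 = {0, 2, 3}  B2 = {0, 3, 5}  B3 = {1, 3, 5}  B4 = {1, 3, 4}  B5 = {3, 4, 6}
Tree: B1–B2, B2–B3, B3–B4, B4–B5

The largest bag has 3 vertices, giving width 2; this decomposition certifies tw(G) ≤ 2. For the lower bound, G contains the cycle 3–2–0–5–1–4–6–3, so G is not a forest; only forests have treewidth ≤ 1, hence tw(G) ≥ 2. Therefore the treewidth is 2.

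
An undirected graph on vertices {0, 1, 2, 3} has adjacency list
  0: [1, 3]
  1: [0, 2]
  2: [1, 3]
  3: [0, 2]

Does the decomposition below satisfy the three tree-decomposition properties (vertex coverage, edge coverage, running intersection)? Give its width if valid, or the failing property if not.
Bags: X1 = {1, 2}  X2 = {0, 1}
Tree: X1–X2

No — vertex 3 appears in no bag.

A tree decomposition must satisfy three properties: every vertex lies in some bag; for every edge, both endpoints lie together in some bag; and for every vertex, the bags containing it form a connected subtree. Here vertex 3 appears in no bag, so the decomposition is invalid.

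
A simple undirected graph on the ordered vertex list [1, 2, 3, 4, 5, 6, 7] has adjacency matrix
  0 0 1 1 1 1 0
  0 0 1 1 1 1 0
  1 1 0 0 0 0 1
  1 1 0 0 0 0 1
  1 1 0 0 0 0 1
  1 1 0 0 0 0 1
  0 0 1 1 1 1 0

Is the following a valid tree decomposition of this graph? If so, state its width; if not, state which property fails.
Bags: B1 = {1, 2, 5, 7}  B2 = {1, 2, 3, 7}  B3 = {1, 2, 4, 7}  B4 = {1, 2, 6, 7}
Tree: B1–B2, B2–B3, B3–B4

Yes; width 3.

Vertex coverage: the bags together contain {1, 2, 3, 4, 5, 6, 7}, the full vertex set. Edge coverage: each edge of G has both endpoints in at least one bag. Running intersection: for every vertex, the bags containing it form a connected subtree. All three properties hold, so this is a valid tree decomposition of width max|bag| − 1 = 3, and hence tw(G) ≤ 3.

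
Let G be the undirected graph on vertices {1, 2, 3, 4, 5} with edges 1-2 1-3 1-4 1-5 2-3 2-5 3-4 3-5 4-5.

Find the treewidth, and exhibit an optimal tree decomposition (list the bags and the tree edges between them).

The largest bag has 4 vertices, giving width 3; this decomposition certifies tw(G) ≤ 3. Conversely, {1, 2, 3, 5} is a clique of size 4, and the vertices of any clique must share a bag in every tree decomposition; so some bag has ≥ 4 vertices and tw(G) ≥ 3. Hence tw(G) = 3 exactly.

Treewidth 3.
Bags: B1 = {1, 3, 4, 5}  B2 = {1, 2, 3, 5}
Tree: B1–B2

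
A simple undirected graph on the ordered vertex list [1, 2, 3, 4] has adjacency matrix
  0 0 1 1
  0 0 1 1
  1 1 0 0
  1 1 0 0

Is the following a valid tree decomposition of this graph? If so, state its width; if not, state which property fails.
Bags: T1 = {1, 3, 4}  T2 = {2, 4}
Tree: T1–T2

No — edge (3,2) lies in no bag.

A tree decomposition must satisfy three properties: every vertex lies in some bag; for every edge, both endpoints lie together in some bag; and for every vertex, the bags containing it form a connected subtree. Here edge (3,2) lies in no bag, so the decomposition is invalid.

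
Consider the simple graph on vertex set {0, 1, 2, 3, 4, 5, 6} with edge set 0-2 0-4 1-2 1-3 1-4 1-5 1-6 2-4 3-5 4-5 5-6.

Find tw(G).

A width-2 tree decomposition is:
Bags: B1 = {1, 4, 5}  B2 = {1, 3, 5}  B3 = {1, 5, 6}  B4 = {1, 2, 4}  B5 = {0, 2, 4}
Tree: B1–B2, B2–B3, B1–B4, B4–B5
Every bag has size at most 3, so the width is 3 − 1 = 2 and tw(G) ≤ 2. Conversely, {0, 2, 4} is a clique of size 3, and the vertices of any clique must share a bag in every tree decomposition; so some bag has ≥ 3 vertices and tw(G) ≥ 2. The upper and lower bounds meet at 2, so that is the treewidth.

2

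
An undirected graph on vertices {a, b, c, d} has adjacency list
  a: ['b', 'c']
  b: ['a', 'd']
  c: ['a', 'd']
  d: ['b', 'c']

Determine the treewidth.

A width-2 tree decomposition is:
Bags: B1 = {a, b, d}  B2 = {a, c, d}
Tree: B1–B2
Each bag holds 3 vertices, so the decomposition has width 2, which upper-bounds the treewidth. For the lower bound, G contains the cycle a–b–d–c–a, so G is not a forest; only forests have treewidth ≤ 1, hence tw(G) ≥ 2. The upper and lower bounds meet at 2, so that is the treewidth.

2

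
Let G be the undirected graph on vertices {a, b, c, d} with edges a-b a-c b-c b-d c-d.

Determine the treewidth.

A width-2 tree decomposition is:
Bags: B1 = {a, b, c}  B2 = {b, c, d}
Tree: B1–B2
The largest bag has 3 vertices, giving width 2; this decomposition certifies tw(G) ≤ 2. Conversely, {b, c, d} is a clique of size 3, and the vertices of any clique must share a bag in every tree decomposition; so some bag has ≥ 3 vertices and tw(G) ≥ 2. Hence tw(G) = 2 exactly.

2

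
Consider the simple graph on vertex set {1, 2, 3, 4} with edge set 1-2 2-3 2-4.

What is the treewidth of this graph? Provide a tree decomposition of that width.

Treewidth 1.
Bags: B1 = {2, 4}  B2 = {1, 2}  B3 = {2, 3}
Tree: B1–B2, B1–B3

Every bag has size at most 2, so the width is 2 − 1 = 1 and tw(G) ≤ 1. Any graph with an edge has treewidth ≥ 1, and G has the edge 4–2. Combining the bounds, tw(G) = 1.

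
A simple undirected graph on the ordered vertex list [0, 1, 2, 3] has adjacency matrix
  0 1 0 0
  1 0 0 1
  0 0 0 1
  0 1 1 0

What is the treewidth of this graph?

A width-1 tree decomposition is:
Bags: B1 = {2, 3}  B2 = {1, 3}  B3 = {0, 1}
Tree: B1–B2, B2–B3
The largest bag has 2 vertices, giving width 1; this decomposition certifies tw(G) ≤ 1. Since G has at least one edge (e.g. 2–3), it is not an edgeless graph, so tw(G) ≥ 1. The upper and lower bounds meet at 1, so that is the treewidth.

1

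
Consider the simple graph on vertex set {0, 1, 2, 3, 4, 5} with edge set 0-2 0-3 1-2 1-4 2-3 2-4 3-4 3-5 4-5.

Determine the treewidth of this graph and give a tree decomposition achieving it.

Treewidth 2.
One optimal decomposition is:
Bags: B1 = {0, 2, 3}  B2 = {2, 3, 4}  B3 = {3, 4, 5}  B4 = {1, 2, 4}
Tree: B1–B2, B2–B3, B2–B4

Each bag holds 3 vertices, so the decomposition has width 2, which upper-bounds the treewidth. For the lower bound, the 3 vertices {1, 2, 4} are pairwise adjacent, and any tree decomposition puts a clique entirely inside one bag — forcing width ≥ 2. Therefore the treewidth is 2.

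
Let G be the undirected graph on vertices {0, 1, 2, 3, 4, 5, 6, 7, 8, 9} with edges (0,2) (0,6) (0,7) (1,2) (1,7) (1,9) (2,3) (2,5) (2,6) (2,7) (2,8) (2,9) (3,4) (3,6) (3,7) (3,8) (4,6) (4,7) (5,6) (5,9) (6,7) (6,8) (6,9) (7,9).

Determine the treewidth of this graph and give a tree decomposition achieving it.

Every bag has size at most 4, so the width is 4 − 1 = 3 and tw(G) ≤ 3. For the lower bound, the 4 vertices {1, 2, 7, 9} are pairwise adjacent, and any tree decomposition puts a clique entirely inside one bag — forcing width ≥ 3. Hence tw(G) = 3 exactly.

Treewidth 3.
Bags: B1 = {2, 6, 7, 9}  B2 = {2, 5, 6, 9}  B3 = {1, 2, 7, 9}  B4 = {2, 3, 6, 7}  B5 = {2, 3, 6, 8}  B6 = {3, 4, 6, 7}  B7 = {0, 2, 6, 7}
Tree: B1–B2, B1–B3, B1–B4, B4–B5, B4–B6, B4–B7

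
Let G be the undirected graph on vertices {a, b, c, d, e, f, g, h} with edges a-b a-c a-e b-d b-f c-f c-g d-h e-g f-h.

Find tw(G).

2

A width-2 tree decomposition is:
Bags: B1 = {a, e, g}  B2 = {a, c, g}  B3 = {a, b, c}  B4 = {b, c, f}  B5 = {b, d, f}  B6 = {d, f, h}
Tree: B1–B2, B2–B3, B3–B4, B4–B5, B5–B6
Every bag has size at most 3, so the width is 3 − 1 = 2 and tw(G) ≤ 2. Since e–g–c–a–e is a cycle in G, G is not acyclic. Forests are exactly the graphs of treewidth ≤ 1, so tw(G) ≥ 2. Combining the bounds, tw(G) = 2.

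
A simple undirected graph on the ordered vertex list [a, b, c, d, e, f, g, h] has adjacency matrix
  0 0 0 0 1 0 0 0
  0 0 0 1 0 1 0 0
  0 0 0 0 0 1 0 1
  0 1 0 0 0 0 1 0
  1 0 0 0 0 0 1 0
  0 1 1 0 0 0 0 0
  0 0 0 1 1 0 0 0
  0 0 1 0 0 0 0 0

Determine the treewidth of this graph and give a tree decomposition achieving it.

Every bag has size at most 2, so the width is 2 − 1 = 1 and tw(G) ≤ 1. G has an edge, so its treewidth is at least 1. The upper and lower bounds meet at 1, so that is the treewidth.

Treewidth 1.
Bags: B1 = {a, e}  B2 = {e, g}  B3 = {d, g}  B4 = {b, d}  B5 = {b, f}  B6 = {c, f}  B7 = {c, h}
Tree: B1–B2, B2–B3, B3–B4, B4–B5, B5–B6, B6–B7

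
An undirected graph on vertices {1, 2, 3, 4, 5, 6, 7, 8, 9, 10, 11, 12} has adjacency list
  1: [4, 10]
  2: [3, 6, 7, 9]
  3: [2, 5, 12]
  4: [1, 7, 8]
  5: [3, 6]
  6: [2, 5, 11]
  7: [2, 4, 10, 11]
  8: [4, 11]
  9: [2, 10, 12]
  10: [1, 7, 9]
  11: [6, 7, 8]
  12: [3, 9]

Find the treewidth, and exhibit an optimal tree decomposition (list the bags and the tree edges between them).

Treewidth 3.
One such decomposition:
Bags: B1 = {3, 5, 6, 12}  B2 = {2, 3, 6, 12}  B3 = {2, 6, 9, 12}  B4 = {2, 6, 9, 11}  B5 = {2, 7, 9, 11}  B6 = {7, 9, 10, 11}  B7 = {7, 8, 10, 11}  B8 = {4, 7, 8, 10}  B9 = {1, 4, 8, 10}
Tree: B1–B2, B2–B3, B3–B4, B4–B5, B5–B6, B6–B7, B7–B8, B8–B9

Every bag has size at most 4, so the width is 4 − 1 = 3 and tw(G) ≤ 3. For the lower bound: the 4 vertex sets {3,5,12}, {6}, {2}, {7,9,10,11} are disjoint, each induces a connected subgraph, and every pair is joined by at least one edge of G. Contracting each set to a single vertex therefore yields K_{4} as a minor, and since treewidth is minor-monotone, tw(G) ≥ tw(K_{4}) = 3. Combining the bounds, tw(G) = 3.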